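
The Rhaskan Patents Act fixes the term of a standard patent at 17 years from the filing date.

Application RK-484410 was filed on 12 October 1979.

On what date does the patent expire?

Filing date + 17 years → 12 October 1996.

October 12, 1996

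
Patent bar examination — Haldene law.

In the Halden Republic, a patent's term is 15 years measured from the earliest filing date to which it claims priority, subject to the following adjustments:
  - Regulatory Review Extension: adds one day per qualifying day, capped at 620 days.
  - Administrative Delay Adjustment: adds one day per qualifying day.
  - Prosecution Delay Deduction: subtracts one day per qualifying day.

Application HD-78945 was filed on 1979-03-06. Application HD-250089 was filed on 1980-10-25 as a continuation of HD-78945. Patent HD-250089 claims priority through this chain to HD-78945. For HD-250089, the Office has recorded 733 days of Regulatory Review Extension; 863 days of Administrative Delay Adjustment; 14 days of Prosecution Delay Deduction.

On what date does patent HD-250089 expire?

March 14, 1998

Earliest priority filing: 6 March 1979.
Base term: 6 March 1979 + 15 years → 6 March 1994.
Regulatory Review Extension: 733 days claimed exceeds the 620-day cap, so +620 days → 16 November 1995.
Administrative Delay Adjustment: +863 days → 28 March 1998.
Prosecution Delay Deduction: −14 days → 14 March 1998.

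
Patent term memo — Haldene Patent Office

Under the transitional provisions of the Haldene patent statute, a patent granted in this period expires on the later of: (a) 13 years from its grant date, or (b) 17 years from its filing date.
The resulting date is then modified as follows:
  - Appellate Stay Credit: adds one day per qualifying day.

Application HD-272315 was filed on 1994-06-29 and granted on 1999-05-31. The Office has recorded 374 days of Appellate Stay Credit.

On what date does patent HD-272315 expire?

2013-06-09

(a) grant + 13 years → 31 May 2012.
(b) filing + 17 years → 29 June 2011.
Later of the two: 31 May 2012.
Appellate Stay Credit: +374 days → 9 June 2013.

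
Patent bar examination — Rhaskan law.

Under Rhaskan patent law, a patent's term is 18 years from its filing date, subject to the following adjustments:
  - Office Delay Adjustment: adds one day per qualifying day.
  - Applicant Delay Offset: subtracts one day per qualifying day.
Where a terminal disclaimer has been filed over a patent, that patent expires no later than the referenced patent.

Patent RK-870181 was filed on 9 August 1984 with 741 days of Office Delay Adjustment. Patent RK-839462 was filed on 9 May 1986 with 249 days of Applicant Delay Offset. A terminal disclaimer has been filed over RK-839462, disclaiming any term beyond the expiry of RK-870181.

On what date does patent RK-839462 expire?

2003-09-03

Natural term of RK-839462:
  Base: filing + 18 years → 9 May 2004.
  Applicant Delay Offset: −249 days → 3 September 2003.
Expiry of referenced patent RK-870181:
  Base: filing + 18 years → 9 August 2002.
  Office Delay Adjustment: +741 days → 19 August 2004.
Terminal disclaimer: RK-839462 expires on the earlier of 3 September 2003 and 19 August 2004.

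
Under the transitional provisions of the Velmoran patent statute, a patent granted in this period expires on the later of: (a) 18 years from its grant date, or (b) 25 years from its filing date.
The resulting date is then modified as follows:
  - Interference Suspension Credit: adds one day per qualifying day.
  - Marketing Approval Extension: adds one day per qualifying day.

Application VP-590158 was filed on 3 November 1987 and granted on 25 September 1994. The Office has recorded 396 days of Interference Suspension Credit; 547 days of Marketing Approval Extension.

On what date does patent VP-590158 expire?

(a) grant + 18 years → 25 September 2012.
(b) filing + 25 years → 3 November 2012.
Later of the two: 3 November 2012.
Interference Suspension Credit: +396 days → 4 December 2013.
Marketing Approval Extension: +547 days → 4 June 2015.

2015-06-04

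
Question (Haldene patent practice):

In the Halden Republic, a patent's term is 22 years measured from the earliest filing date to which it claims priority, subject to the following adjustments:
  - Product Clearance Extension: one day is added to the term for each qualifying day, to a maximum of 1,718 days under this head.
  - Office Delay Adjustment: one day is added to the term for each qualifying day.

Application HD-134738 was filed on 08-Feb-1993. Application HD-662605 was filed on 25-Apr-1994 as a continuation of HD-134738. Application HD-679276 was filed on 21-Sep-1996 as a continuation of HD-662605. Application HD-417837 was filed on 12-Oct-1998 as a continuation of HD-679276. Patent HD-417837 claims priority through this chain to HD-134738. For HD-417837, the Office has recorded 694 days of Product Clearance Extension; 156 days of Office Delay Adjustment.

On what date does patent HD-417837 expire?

Earliest priority filing: 8 February 1993.
Base term: 8 February 1993 + 22 years → 8 February 2015.
Product Clearance Extension: 694 days (within the 1718-day cap) → +694 days → 2 January 2017.
Office Delay Adjustment: +156 days → 7 June 2017.

June 7, 2017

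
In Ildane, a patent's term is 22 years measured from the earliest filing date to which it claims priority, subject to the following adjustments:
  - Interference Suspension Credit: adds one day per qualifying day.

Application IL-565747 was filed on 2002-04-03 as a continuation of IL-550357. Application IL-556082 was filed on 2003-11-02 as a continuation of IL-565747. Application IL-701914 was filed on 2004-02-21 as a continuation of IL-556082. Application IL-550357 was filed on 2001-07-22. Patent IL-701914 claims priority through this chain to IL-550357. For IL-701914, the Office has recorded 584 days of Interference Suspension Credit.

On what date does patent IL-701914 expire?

2025-02-25

Earliest priority filing: 22 July 2001.
Base term: 22 July 2001 + 22 years → 22 July 2023.
Interference Suspension Credit: +584 days → 25 February 2025.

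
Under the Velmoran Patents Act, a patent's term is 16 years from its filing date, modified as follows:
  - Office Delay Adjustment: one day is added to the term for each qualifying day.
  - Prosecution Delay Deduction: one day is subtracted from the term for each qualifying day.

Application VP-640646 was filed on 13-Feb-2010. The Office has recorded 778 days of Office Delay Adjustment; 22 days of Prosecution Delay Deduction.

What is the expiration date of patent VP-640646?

Base term: filing date + 16 years → 13 February 2026.
Office Delay Adjustment: +778 days → 1 April 2028.
Prosecution Delay Deduction: −22 days → 10 March 2028.

2028-03-10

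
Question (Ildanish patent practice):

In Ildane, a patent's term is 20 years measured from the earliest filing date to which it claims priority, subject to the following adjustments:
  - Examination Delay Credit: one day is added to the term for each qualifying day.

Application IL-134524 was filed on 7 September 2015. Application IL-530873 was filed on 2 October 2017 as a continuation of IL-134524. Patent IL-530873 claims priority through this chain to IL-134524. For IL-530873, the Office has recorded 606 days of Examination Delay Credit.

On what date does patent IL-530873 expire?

Earliest priority filing: 7 September 2015.
Base term: 7 September 2015 + 20 years → 7 September 2035.
Examination Delay Credit: +606 days → 5 May 2037.

2037-05-05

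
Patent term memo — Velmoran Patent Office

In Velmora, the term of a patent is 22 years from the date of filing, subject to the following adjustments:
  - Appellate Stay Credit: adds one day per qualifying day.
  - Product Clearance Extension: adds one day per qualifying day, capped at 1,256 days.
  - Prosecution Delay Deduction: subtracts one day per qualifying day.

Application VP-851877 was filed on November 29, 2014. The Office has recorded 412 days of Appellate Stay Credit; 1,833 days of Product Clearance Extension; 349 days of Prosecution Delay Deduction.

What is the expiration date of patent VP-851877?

Base term: filing date + 22 years → 29 November 2036.
Appellate Stay Credit: +412 days → 15 January 2038.
Product Clearance Extension: 1833 days claimed exceeds the 1256-day cap, so +1256 days → 24 June 2041.
Prosecution Delay Deduction: −349 days → 10 July 2040.

2040-07-10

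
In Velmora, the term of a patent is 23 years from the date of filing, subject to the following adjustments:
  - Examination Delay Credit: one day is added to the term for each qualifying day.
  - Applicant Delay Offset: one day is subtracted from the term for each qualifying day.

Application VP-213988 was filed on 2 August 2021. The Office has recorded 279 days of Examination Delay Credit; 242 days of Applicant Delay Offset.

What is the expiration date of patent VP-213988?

Base term: filing date + 23 years → 2 August 2044.
Examination Delay Credit: +279 days → 8 May 2045.
Applicant Delay Offset: −242 days → 8 September 2044.

September 8, 2044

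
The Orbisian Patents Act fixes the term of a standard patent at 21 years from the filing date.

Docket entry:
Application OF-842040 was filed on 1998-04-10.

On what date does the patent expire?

2019-04-10

Filing date + 21 years → 10 April 2019.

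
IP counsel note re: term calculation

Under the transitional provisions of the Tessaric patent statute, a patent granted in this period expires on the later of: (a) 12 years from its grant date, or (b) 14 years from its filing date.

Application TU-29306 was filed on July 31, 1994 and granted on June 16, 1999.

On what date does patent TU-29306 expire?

(a) grant + 12 years → 16 June 2011.
(b) filing + 14 years → 31 July 2008.
Later of the two: 16 June 2011.

June 16, 2011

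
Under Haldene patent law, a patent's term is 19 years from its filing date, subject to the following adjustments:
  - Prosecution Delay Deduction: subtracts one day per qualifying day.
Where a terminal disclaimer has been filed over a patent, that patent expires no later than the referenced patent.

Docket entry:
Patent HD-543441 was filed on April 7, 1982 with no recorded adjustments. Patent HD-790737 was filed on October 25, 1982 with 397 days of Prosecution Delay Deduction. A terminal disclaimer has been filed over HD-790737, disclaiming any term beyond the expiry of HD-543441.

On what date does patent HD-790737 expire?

September 23, 2000

Natural term of HD-790737:
  Base: filing + 19 years → 25 October 2001.
  Prosecution Delay Deduction: −397 days → 23 September 2000.
Expiry of referenced patent HD-543441:
  Base: filing + 19 years → 7 April 2001.
Terminal disclaimer: HD-790737 expires on the earlier of 23 September 2000 and 7 April 2001.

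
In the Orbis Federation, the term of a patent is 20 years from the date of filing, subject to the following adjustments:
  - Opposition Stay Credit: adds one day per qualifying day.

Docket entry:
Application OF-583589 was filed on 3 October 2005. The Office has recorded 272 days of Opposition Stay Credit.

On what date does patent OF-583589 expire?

July 2, 2026

Base term: filing date + 20 years → 3 October 2025.
Opposition Stay Credit: +272 days → 2 July 2026.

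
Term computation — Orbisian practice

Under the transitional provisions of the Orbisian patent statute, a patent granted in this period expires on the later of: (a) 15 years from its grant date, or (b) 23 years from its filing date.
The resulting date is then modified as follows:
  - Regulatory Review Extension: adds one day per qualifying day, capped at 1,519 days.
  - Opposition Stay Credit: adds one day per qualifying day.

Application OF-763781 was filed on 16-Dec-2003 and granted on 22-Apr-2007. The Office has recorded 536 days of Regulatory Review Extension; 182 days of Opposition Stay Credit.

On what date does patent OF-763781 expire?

December 3, 2028

(a) grant + 15 years → 22 April 2022.
(b) filing + 23 years → 16 December 2026.
Later of the two: 16 December 2026.
Regulatory Review Extension: 536 days (within the 1519-day cap) → +536 days → 4 June 2028.
Opposition Stay Credit: +182 days → 3 December 2028.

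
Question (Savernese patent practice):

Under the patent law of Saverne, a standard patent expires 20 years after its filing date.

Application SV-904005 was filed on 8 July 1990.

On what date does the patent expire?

2010-07-08

Filing date + 20 years → 8 July 2010.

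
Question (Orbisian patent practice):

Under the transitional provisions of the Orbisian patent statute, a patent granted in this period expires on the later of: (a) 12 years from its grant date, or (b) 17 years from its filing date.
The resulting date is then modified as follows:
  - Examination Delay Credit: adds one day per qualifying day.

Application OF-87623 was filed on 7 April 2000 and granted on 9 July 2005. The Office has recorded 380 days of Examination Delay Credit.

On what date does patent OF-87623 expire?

(a) grant + 12 years → 9 July 2017.
(b) filing + 17 years → 7 April 2017.
Later of the two: 9 July 2017.
Examination Delay Credit: +380 days → 24 July 2018.

2018-07-24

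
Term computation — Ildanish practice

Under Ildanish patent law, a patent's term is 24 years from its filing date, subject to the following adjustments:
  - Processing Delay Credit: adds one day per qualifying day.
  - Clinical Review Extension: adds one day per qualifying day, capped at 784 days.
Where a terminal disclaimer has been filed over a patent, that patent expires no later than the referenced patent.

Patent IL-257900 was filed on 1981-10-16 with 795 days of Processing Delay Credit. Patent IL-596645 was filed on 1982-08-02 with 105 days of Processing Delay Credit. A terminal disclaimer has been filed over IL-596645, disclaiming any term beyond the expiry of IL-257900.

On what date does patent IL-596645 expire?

2006-11-15

Natural term of IL-596645:
  Base: filing + 24 years → 2 August 2006.
  Processing Delay Credit: +105 days → 15 November 2006.
Expiry of referenced patent IL-257900:
  Base: filing + 24 years → 16 October 2005.
  Processing Delay Credit: +795 days → 20 December 2007.
Terminal disclaimer: IL-596645 expires on the earlier of 15 November 2006 and 20 December 2007.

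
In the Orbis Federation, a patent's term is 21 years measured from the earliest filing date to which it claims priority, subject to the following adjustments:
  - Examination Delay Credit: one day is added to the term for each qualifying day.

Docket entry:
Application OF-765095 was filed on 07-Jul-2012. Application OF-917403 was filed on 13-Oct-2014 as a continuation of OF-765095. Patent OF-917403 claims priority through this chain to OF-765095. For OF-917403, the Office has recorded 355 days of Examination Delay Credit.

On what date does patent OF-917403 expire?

Earliest priority filing: 7 July 2012.
Base term: 7 July 2012 + 21 years → 7 July 2033.
Examination Delay Credit: +355 days → 27 June 2034.

June 27, 2034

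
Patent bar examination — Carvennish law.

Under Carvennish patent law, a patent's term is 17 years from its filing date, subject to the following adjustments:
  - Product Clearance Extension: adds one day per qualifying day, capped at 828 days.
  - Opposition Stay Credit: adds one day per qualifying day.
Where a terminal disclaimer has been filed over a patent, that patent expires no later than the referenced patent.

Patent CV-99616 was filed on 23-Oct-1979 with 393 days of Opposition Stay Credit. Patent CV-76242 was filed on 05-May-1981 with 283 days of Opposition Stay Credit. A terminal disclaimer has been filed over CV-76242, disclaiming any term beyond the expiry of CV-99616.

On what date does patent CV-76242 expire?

1997-11-20

Natural term of CV-76242:
  Base: filing + 17 years → 5 May 1998.
  Opposition Stay Credit: +283 days → 12 February 1999.
Expiry of referenced patent CV-99616:
  Base: filing + 17 years → 23 October 1996.
  Opposition Stay Credit: +393 days → 20 November 1997.
Terminal disclaimer: CV-76242 expires on the earlier of 12 February 1999 and 20 November 1997.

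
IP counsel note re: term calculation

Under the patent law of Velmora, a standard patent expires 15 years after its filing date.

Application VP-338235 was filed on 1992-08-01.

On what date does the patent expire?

Filing date + 15 years → 1 August 2007.

2007-08-01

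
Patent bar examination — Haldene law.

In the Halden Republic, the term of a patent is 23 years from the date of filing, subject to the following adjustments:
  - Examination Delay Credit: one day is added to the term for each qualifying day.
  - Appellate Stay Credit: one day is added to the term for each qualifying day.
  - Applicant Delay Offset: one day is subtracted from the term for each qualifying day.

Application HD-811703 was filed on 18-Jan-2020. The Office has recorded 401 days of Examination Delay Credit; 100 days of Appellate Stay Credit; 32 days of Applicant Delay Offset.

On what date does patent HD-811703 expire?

May 1, 2044

Base term: filing date + 23 years → 18 January 2043.
Examination Delay Credit: +401 days → 23 February 2044.
Appellate Stay Credit: +100 days → 2 June 2044.
Applicant Delay Offset: −32 days → 1 May 2044.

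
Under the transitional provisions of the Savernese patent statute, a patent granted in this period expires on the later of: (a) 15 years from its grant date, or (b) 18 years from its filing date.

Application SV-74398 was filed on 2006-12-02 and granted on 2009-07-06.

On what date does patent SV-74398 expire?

(a) grant + 15 years → 6 July 2024.
(b) filing + 18 years → 2 December 2024.
Later of the two: 2 December 2024.

2024-12-02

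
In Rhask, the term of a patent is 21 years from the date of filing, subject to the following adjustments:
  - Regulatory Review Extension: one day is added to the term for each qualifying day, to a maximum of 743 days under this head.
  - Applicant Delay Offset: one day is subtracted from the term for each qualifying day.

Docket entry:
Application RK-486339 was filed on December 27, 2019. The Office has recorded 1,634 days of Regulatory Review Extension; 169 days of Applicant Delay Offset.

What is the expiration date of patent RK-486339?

2042-07-24

Base term: filing date + 21 years → 27 December 2040.
Regulatory Review Extension: 1634 days claimed exceeds the 743-day cap, so +743 days → 9 January 2043.
Applicant Delay Offset: −169 days → 24 July 2042.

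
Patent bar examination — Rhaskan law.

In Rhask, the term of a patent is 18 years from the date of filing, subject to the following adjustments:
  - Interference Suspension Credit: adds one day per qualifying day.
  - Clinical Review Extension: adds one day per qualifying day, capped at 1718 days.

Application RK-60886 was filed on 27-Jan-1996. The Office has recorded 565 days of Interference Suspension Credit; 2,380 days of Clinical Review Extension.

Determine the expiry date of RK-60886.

Base term: filing date + 18 years → 27 January 2014.
Interference Suspension Credit: +565 days → 15 August 2015.
Clinical Review Extension: 2380 days claimed exceeds the 1718-day cap, so +1718 days → 28 April 2020.

2020-04-28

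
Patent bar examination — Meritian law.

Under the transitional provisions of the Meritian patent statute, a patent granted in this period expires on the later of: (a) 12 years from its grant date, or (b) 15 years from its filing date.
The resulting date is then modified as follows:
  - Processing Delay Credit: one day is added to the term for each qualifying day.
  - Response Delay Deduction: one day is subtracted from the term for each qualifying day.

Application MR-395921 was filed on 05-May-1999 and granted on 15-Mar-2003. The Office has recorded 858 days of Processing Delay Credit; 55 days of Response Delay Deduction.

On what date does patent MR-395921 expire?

2017-05-26

(a) grant + 12 years → 15 March 2015.
(b) filing + 15 years → 5 May 2014.
Later of the two: 15 March 2015.
Processing Delay Credit: +858 days → 20 July 2017.
Response Delay Deduction: −55 days → 26 May 2017.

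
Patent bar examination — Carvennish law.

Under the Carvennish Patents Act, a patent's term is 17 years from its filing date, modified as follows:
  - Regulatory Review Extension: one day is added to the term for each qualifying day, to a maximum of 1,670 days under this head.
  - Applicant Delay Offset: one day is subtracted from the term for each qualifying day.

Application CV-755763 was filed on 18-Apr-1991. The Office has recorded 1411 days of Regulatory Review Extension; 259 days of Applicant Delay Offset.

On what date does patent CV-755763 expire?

Base term: filing date + 17 years → 18 April 2008.
Regulatory Review Extension: 1411 days (within the 1670-day cap) → +1411 days → 28 February 2012.
Applicant Delay Offset: −259 days → 14 June 2011.

2011-06-14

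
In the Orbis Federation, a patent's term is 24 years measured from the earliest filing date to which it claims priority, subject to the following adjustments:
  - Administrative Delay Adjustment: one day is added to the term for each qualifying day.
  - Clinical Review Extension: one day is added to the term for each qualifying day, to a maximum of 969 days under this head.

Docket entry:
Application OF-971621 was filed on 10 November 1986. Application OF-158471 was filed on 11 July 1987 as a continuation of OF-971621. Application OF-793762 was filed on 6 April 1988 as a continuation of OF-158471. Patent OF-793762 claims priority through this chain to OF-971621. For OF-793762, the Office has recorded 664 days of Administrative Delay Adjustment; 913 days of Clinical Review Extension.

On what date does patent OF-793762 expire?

March 6, 2015

Earliest priority filing: 10 November 1986.
Base term: 10 November 1986 + 24 years → 10 November 2010.
Administrative Delay Adjustment: +664 days → 4 September 2012.
Clinical Review Extension: 913 days (within the 969-day cap) → +913 days → 6 March 2015.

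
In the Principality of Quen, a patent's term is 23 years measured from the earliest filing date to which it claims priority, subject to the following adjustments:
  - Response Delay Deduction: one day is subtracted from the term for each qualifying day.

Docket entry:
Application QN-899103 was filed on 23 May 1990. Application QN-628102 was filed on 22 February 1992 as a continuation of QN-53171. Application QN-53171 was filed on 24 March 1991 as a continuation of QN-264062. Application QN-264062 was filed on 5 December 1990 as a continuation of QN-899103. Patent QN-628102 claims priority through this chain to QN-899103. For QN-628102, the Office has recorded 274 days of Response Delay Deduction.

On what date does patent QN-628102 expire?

Earliest priority filing: 23 May 1990.
Base term: 23 May 1990 + 23 years → 23 May 2013.
Response Delay Deduction: −274 days → 22 August 2012.

2012-08-22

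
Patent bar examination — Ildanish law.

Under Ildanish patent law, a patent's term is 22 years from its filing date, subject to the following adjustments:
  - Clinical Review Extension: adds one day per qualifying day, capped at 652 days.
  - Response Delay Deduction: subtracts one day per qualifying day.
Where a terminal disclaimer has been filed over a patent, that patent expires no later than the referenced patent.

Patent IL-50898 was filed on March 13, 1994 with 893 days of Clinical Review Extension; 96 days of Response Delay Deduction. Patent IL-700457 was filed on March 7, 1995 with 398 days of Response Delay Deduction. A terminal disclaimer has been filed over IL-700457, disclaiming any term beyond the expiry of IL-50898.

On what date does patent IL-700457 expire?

Natural term of IL-700457:
  Base: filing + 22 years → 7 March 2017.
  Response Delay Deduction: −398 days → 3 February 2016.
Expiry of referenced patent IL-50898:
  Base: filing + 22 years → 13 March 2016.
  Clinical Review Extension: 893 days claimed exceeds the 652-day cap, so +652 days → 25 December 2017.
  Response Delay Deduction: −96 days → 20 September 2017.
Terminal disclaimer: IL-700457 expires on the earlier of 3 February 2016 and 20 September 2017.

February 3, 2016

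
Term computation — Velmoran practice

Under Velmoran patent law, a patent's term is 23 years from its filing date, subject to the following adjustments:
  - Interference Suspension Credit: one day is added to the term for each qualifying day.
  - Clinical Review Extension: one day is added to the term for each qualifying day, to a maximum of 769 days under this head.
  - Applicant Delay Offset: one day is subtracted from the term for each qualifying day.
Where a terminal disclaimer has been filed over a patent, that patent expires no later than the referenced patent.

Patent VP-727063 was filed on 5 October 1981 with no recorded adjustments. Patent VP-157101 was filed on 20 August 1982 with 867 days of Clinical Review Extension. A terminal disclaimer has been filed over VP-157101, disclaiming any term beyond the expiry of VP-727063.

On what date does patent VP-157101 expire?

October 5, 2004

Natural term of VP-157101:
  Base: filing + 23 years → 20 August 2005.
  Clinical Review Extension: 867 days claimed exceeds the 769-day cap, so +769 days → 28 September 2007.
Expiry of referenced patent VP-727063:
  Base: filing + 23 years → 5 October 2004.
Terminal disclaimer: VP-157101 expires on the earlier of 28 September 2007 and 5 October 2004.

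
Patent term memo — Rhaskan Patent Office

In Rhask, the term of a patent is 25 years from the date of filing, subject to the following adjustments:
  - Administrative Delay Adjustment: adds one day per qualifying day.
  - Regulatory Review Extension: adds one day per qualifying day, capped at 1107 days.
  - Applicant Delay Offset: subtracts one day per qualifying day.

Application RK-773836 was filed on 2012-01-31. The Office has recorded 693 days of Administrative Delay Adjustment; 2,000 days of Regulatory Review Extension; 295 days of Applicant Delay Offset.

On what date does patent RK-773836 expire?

March 16, 2041

Base term: filing date + 25 years → 31 January 2037.
Administrative Delay Adjustment: +693 days → 25 December 2038.
Regulatory Review Extension: 2000 days claimed exceeds the 1107-day cap, so +1107 days → 5 January 2042.
Applicant Delay Offset: −295 days → 16 March 2041.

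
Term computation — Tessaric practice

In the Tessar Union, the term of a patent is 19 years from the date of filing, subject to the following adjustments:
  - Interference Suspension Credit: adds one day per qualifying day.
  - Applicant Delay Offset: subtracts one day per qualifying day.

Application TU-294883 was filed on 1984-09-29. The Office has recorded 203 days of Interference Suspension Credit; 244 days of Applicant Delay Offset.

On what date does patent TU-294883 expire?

Base term: filing date + 19 years → 29 September 2003.
Interference Suspension Credit: +203 days → 19 April 2004.
Applicant Delay Offset: −244 days → 19 August 2003.

August 19, 2003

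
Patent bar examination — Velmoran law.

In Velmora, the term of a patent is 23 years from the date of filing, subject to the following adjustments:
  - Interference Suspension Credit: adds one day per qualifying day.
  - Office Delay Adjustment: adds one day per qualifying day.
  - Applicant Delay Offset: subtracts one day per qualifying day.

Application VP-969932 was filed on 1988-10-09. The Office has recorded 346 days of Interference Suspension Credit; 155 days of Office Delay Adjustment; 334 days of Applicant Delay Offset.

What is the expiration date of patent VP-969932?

Base term: filing date + 23 years → 9 October 2011.
Interference Suspension Credit: +346 days → 19 September 2012.
Office Delay Adjustment: +155 days → 21 February 2013.
Applicant Delay Offset: −334 days → 24 March 2012.

March 24, 2012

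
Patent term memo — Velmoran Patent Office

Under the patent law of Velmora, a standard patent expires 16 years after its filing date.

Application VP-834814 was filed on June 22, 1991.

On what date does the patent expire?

Filing date + 16 years → 22 June 2007.

June 22, 2007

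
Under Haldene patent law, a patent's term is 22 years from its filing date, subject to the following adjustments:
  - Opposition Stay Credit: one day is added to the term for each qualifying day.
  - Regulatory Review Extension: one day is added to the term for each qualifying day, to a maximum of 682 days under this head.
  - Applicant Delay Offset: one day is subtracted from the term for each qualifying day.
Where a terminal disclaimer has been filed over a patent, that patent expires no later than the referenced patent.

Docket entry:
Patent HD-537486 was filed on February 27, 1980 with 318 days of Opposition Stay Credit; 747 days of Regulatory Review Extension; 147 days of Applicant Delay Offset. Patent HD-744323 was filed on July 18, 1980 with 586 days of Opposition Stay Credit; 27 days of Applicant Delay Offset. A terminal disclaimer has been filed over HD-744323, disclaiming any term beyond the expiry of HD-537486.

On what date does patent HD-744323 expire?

Natural term of HD-744323:
  Base: filing + 22 years → 18 July 2002.
  Opposition Stay Credit: +586 days → 24 February 2004.
  Applicant Delay Offset: −27 days → 28 January 2004.
Expiry of referenced patent HD-537486:
  Base: filing + 22 years → 27 February 2002.
  Opposition Stay Credit: +318 days → 11 January 2003.
  Regulatory Review Extension: 747 days claimed exceeds the 682-day cap, so +682 days → 23 November 2004.
  Applicant Delay Offset: −147 days → 29 June 2004.
Terminal disclaimer: HD-744323 expires on the earlier of 28 January 2004 and 29 June 2004.

2004-01-28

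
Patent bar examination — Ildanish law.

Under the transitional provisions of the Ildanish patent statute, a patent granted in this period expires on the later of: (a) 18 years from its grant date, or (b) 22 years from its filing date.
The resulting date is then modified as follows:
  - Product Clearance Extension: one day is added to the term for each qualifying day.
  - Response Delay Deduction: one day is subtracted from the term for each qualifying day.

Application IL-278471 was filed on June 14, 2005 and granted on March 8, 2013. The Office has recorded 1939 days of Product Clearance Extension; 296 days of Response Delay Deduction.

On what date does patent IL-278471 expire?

September 6, 2035

(a) grant + 18 years → 8 March 2031.
(b) filing + 22 years → 14 June 2027.
Later of the two: 8 March 2031.
Product Clearance Extension: +1939 days → 28 June 2036.
Response Delay Deduction: −296 days → 6 September 2035.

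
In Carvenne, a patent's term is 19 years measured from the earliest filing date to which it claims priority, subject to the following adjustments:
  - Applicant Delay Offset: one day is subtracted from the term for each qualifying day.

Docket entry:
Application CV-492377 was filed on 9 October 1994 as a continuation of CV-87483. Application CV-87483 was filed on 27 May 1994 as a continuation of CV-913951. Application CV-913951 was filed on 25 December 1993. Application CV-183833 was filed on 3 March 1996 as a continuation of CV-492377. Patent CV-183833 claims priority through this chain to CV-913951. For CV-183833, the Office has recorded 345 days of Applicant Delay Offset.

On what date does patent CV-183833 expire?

2012-01-15

Earliest priority filing: 25 December 1993.
Base term: 25 December 1993 + 19 years → 25 December 2012.
Applicant Delay Offset: −345 days → 15 January 2012.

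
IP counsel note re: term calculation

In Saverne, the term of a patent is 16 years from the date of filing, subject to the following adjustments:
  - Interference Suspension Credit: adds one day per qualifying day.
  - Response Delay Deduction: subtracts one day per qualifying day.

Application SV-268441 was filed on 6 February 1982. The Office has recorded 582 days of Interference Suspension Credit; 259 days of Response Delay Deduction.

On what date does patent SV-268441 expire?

Base term: filing date + 16 years → 6 February 1998.
Interference Suspension Credit: +582 days → 11 September 1999.
Response Delay Deduction: −259 days → 26 December 1998.

December 26, 1998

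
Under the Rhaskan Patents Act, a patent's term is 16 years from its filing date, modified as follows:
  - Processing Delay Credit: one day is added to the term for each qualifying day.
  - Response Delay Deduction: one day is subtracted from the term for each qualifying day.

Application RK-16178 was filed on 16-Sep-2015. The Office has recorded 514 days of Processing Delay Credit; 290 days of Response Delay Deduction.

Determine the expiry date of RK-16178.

2032-04-27

Base term: filing date + 16 years → 16 September 2031.
Processing Delay Credit: +514 days → 11 February 2033.
Response Delay Deduction: −290 days → 27 April 2032.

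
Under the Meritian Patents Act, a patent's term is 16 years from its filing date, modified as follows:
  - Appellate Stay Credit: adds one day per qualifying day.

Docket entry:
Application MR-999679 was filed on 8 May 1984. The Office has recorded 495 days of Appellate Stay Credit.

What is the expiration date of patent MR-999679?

September 15, 2001

Base term: filing date + 16 years → 8 May 2000.
Appellate Stay Credit: +495 days → 15 September 2001.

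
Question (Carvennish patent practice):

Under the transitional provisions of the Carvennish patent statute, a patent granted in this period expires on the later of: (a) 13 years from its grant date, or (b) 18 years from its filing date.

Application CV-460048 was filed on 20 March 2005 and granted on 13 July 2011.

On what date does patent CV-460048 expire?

2024-07-13

(a) grant + 13 years → 13 July 2024.
(b) filing + 18 years → 20 March 2023.
Later of the two: 13 July 2024.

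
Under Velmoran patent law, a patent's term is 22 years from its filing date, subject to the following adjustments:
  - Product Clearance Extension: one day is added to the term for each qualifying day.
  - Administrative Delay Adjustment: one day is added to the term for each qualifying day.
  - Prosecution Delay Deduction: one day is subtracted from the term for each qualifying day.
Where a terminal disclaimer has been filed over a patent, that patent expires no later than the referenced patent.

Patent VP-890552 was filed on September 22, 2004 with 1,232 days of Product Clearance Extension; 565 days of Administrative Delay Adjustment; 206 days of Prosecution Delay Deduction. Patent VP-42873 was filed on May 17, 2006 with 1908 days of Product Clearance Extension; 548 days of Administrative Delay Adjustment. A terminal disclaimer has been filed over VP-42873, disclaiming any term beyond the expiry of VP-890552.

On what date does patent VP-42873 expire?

2031-01-30

Natural term of VP-42873:
  Base: filing + 22 years → 17 May 2028.
  Product Clearance Extension: +1908 days → 7 August 2033.
  Administrative Delay Adjustment: +548 days → 6 February 2035.
Expiry of referenced patent VP-890552:
  Base: filing + 22 years → 22 September 2026.
  Product Clearance Extension: +1232 days → 5 February 2030.
  Administrative Delay Adjustment: +565 days → 24 August 2031.
  Prosecution Delay Deduction: −206 days → 30 January 2031.
Terminal disclaimer: VP-42873 expires on the earlier of 6 February 2035 and 30 January 2031.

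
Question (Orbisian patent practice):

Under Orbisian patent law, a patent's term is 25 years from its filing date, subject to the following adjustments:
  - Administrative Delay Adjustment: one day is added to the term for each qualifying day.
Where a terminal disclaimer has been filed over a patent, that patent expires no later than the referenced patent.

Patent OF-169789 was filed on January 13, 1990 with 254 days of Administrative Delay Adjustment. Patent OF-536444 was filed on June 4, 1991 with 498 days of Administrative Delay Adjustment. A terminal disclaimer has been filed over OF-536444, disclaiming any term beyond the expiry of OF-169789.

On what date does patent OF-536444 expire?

Natural term of OF-536444:
  Base: filing + 25 years → 4 June 2016.
  Administrative Delay Adjustment: +498 days → 15 October 2017.
Expiry of referenced patent OF-169789:
  Base: filing + 25 years → 13 January 2015.
  Administrative Delay Adjustment: +254 days → 24 September 2015.
Terminal disclaimer: OF-536444 expires on the earlier of 15 October 2017 and 24 September 2015.

September 24, 2015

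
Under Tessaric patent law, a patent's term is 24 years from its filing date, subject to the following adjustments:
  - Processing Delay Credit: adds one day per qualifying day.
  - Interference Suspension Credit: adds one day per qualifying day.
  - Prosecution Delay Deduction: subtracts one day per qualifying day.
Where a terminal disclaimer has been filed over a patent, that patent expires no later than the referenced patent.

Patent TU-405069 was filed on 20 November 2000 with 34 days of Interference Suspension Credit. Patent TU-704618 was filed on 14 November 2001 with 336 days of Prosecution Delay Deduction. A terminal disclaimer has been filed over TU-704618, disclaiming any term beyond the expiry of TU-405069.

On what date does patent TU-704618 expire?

Natural term of TU-704618:
  Base: filing + 24 years → 14 November 2025.
  Prosecution Delay Deduction: −336 days → 13 December 2024.
Expiry of referenced patent TU-405069:
  Base: filing + 24 years → 20 November 2024.
  Interference Suspension Credit: +34 days → 24 December 2024.
Terminal disclaimer: TU-704618 expires on the earlier of 13 December 2024 and 24 December 2024.

December 13, 2024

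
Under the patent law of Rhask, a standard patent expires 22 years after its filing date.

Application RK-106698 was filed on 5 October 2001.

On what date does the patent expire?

Filing date + 22 years → 5 October 2023.

October 5, 2023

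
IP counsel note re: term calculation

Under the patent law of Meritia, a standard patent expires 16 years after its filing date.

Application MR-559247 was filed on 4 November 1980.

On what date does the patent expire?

1996-11-04

Filing date + 16 years → 4 November 1996.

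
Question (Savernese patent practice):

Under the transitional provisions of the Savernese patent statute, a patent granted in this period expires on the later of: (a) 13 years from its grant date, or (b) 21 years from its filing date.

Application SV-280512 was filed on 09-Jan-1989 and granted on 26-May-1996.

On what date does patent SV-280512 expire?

(a) grant + 13 years → 26 May 2009.
(b) filing + 21 years → 9 January 2010.
Later of the two: 9 January 2010.

2010-01-09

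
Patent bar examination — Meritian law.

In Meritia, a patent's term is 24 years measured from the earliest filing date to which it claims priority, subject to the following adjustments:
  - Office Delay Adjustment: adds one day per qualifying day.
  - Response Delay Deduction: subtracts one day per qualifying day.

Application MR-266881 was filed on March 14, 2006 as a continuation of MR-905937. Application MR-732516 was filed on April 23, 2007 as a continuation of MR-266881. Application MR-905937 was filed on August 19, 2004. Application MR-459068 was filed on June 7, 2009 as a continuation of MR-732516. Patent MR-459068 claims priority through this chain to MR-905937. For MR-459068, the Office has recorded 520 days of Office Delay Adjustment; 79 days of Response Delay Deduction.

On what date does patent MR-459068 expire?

Earliest priority filing: 19 August 2004.
Base term: 19 August 2004 + 24 years → 19 August 2028.
Office Delay Adjustment: +520 days → 21 January 2030.
Response Delay Deduction: −79 days → 3 November 2029.

November 3, 2029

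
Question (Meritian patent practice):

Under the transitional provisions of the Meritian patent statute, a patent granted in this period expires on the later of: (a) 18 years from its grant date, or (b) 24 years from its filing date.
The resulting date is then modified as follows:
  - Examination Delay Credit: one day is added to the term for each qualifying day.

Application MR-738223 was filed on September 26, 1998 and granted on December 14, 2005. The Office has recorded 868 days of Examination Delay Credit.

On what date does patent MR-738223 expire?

April 30, 2026

(a) grant + 18 years → 14 December 2023.
(b) filing + 24 years → 26 September 2022.
Later of the two: 14 December 2023.
Examination Delay Credit: +868 days → 30 April 2026.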